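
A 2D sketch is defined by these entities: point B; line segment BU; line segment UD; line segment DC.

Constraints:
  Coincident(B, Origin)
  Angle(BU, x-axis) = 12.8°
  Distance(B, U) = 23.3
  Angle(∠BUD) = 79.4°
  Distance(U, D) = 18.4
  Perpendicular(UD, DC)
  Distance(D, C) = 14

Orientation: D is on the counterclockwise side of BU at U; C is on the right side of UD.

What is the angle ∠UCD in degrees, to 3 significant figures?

52.7°

∠BUD = 79.4°, so UD runs at 12.8° + (180° − 79.4°) = 113° from the x-axis; with |UD| = 18.4, D = U + 18.4·(cos 113°, sin 113°) = (15.4, 22.0). The perpendicularity gives DC at right angles to UD; with |DC| = 14.0 on the right of UD, C = D + 14.0·(0.918, 0.397) = (28.3, 27.6). Then cos ∠UCD = CU·CD / (|CU||CD|), giving 52.7°.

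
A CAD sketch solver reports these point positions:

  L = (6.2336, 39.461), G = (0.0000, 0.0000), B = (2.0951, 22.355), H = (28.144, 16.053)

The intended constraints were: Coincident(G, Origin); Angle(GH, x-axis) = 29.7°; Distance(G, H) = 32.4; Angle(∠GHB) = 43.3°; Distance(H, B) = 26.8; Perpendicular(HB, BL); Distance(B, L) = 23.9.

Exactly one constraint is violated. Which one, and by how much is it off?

Distance(B, L) = 23.9 — off by 6.30.

G = (0.00, 0.00) ✓; GH at 29.70° ✓; |GH| = 32.40 ✓; ∠GHB = 43.30° ✓; |HB| = 26.80 ✓; ∠(HB, BL) = 90.00° ✓; |BL| = 17.60 ✗.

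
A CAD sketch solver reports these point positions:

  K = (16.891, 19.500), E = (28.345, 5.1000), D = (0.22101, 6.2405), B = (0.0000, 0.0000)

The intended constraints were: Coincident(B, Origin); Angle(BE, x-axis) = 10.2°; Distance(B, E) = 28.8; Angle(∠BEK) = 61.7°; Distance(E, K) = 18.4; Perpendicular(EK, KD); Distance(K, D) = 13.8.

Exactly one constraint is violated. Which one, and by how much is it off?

Distance(K, D) = 13.8 — off by 7.50.

B = (0.00, 0.00) ✓; BE at 10.20° ✓; |BE| = 28.80 ✓; ∠BEK = 61.70° ✓; |EK| = 18.40 ✓; ∠(EK, KD) = 90.00° ✓; |KD| = 21.30 ✗.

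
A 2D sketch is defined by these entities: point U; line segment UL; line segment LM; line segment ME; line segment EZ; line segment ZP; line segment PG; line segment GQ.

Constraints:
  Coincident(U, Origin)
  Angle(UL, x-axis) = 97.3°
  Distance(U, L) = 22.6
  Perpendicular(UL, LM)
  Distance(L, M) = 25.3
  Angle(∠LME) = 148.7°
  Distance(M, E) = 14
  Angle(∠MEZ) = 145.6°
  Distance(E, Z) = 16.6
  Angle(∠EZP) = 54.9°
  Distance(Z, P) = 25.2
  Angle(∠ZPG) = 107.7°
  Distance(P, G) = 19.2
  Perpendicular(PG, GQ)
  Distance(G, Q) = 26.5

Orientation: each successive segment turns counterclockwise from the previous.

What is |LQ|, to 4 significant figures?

43.58

U is at the origin; UL runs at 97.3° with length 22.6, so L = (-2.872, 22.42). UL ⟂ LM, so LM runs at -172.7°; with |LM| = 25.3, M = (-27.97, 19.20). ∠LME = 148.7° gives ME at -141.4° from the x-axis; with |ME| = 14.0, E = (-38.91, 10.47). ∠MEZ = 145.6° gives EZ at -107.0° from the x-axis; with |EZ| = 16.6, Z = (-43.76, -5.407). ∠EZP = 54.9° gives ZP at 18.10° from the x-axis; with |ZP| = 25.2, P = (-19.81, 2.422). ∠ZPG = 107.7° gives PG at 90.40° from the x-axis; with |PG| = 19.2, G = (-19.94, 21.62). PG ⟂ GQ, so GQ runs at -179.6°; with |GQ| = 26.5, Q = (-46.44, 21.44). Then |LQ| = |Q − L| = 43.58.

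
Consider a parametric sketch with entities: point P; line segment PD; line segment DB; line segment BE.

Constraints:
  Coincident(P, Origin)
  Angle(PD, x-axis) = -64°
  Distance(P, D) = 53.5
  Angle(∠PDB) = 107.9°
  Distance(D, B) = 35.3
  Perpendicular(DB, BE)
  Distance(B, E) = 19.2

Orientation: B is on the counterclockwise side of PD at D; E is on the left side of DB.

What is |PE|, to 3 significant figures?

60.7

P is at the origin; PD runs at -64.0° with length 53.5, so D = 53.5·(cos -64.0°, sin -64.0°) = (23.5, -48.1). ∠PDB = 107.9°, so DB runs at -64.0° + (180° − 107.9°) = 8.10° from the x-axis; with |DB| = 35.3, B = D + 35.3·(cos 8.10°, sin 8.10°) = (58.4, -43.1). DB ⟂ BE; with |BE| = 19.2 on the left of DB, E = B + 19.2·(-0.141, 0.990) = (55.7, -24.1). Then |PE| = |E − P| = 60.7.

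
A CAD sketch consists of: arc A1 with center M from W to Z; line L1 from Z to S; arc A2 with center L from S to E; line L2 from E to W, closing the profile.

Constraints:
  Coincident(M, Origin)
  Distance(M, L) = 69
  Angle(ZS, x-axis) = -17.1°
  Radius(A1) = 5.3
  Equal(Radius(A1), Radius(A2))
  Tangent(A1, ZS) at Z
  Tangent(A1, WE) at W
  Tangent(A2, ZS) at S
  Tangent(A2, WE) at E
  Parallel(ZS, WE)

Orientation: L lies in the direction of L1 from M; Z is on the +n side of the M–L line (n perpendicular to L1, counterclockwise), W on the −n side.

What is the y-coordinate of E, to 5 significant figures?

-25.354

Tangency of A1 to both parallel lines with radius 5.3 puts Z and W at M ± 5.3·n: Z = (1.5584, 5.0657), W = (-1.5584, -5.0657). Equal radii place S and E the same way about L: S = L + 5.3·n = (67.508, -15.223), E = L − 5.3·n = (64.391, -25.354). So E.y = -25.354.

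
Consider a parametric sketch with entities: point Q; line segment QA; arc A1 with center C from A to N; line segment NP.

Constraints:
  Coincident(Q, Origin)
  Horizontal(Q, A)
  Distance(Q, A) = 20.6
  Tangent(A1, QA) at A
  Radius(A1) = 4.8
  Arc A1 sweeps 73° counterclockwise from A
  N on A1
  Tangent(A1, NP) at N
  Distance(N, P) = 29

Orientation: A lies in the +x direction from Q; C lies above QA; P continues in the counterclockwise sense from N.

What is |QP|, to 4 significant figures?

45.85

On A1, A sits at bearing -90° from C; a 73° counterclockwise sweep puts N at bearing -17°, so N = C + 4.8·(cos -17°, sin -17°) = (25.19, 3.397). Since A1 is tangent to NP there, CN ⟂ NP, so NP runs along (−sin -17°, cos -17°); with |NP| = 29.0, P = (33.67, 31.13). Then |QP| = |P − Q| = 45.85.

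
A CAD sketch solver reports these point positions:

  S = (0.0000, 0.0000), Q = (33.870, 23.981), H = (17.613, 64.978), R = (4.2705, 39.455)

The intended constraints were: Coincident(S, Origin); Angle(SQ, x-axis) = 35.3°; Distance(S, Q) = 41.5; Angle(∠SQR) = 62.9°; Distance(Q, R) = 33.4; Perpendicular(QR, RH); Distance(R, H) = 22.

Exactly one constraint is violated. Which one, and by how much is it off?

Distance(R, H) = 22 — off by 6.80.

S = (0.00, 0.00) ✓; SQ at 35.30° ✓; |SQ| = 41.50 ✓; ∠SQR = 62.90° ✓; |QR| = 33.40 ✓; ∠(QR, RH) = 90.00° ✓; |RH| = 28.80 ✗.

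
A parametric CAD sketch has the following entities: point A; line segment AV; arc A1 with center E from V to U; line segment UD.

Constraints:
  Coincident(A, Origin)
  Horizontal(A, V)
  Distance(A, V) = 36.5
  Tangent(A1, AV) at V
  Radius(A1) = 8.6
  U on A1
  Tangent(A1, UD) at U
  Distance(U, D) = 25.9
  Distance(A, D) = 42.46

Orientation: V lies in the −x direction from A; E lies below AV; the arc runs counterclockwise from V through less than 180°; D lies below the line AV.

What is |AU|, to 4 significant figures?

45.26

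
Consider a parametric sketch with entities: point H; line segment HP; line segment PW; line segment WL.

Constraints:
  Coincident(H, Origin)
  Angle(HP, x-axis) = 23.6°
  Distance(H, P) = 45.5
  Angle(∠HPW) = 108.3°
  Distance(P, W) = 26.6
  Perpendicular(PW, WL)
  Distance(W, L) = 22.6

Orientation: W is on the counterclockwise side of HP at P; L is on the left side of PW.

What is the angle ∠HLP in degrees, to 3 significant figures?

67.1°

H is at the origin; HP runs at 23.6° with length 45.5, so P = 45.5·(cos 23.6°, sin 23.6°) = (41.7, 18.2). ∠HPW = 108.3°, so PW runs at 23.6° + (180° − 108.3°) = 95.3° from the x-axis; with |PW| = 26.6, W = P + 26.6·(cos 95.3°, sin 95.3°) = (39.2, 44.7). The perpendicularity gives WL at right angles to PW; with |WL| = 22.6 on the left of PW, L = W + 22.6·(-0.996, -0.0924) = (16.7, 42.6). Then cos ∠HLP = LH·LP / (|LH||LP|), giving 67.1°.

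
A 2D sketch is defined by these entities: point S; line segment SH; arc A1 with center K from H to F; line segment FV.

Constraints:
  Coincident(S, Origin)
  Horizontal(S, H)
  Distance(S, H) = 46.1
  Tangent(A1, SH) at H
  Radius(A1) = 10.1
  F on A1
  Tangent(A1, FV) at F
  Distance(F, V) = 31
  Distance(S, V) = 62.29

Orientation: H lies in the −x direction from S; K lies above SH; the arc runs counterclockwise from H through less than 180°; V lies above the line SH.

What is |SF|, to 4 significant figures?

38.68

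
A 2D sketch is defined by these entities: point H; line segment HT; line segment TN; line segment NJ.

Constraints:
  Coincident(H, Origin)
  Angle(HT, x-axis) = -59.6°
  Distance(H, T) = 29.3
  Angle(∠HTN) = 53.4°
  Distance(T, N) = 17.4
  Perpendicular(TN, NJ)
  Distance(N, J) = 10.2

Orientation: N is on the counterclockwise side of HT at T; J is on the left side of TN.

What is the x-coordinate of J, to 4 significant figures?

12.24

H is at the origin; HT runs at -59.6° with length 29.3, so T = 29.3·(cos -59.6°, sin -59.6°) = (14.83, -25.27). ∠HTN = 53.4°, so TN runs at -59.6° + (180° − 53.4°) = 67.00° from the x-axis; with |TN| = 17.4, N = T + 17.4·(cos 67.00°, sin 67.00°) = (21.63, -9.255). TN ⟂ NJ; with |NJ| = 10.2 on the left of TN, J = N + 10.2·(-0.9205, 0.3907) = (12.24, -5.269). So J.x = 12.24.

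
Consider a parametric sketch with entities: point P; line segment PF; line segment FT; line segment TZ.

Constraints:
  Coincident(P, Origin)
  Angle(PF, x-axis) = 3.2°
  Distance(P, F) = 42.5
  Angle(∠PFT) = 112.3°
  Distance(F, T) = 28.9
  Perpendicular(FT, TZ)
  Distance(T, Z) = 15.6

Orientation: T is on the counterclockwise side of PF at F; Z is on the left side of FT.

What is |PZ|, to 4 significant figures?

50.89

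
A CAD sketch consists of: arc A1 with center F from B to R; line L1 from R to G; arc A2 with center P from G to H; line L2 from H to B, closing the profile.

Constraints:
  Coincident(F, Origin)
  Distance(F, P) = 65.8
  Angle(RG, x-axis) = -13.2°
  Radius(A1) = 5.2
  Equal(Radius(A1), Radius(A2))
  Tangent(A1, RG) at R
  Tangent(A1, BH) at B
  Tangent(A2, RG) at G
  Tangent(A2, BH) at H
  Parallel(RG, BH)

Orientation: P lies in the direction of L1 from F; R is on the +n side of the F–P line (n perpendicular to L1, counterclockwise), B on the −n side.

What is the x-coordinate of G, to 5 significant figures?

65.249

The slot axis is L1's direction at -13.2°, so u = (cos -13.2°, sin -13.2°) = (0.97358, -0.22835) and n = (−sin -13.2°, cos -13.2°) = (0.22835, 0.97358). F is at the origin and P lies 65.8 along u from F, so P = 65.8·u = (64.061, -15.025). Tangency of A1 to both parallel lines with radius 5.2 puts R and B at F ± 5.2·n: R = (1.1874, 5.0626), B = (-1.1874, -5.0626). Equal radii place G and H the same way about P: G = P + 5.2·n = (65.249, -9.9629), H = P − 5.2·n = (62.874, -20.088). So G.x = 65.249.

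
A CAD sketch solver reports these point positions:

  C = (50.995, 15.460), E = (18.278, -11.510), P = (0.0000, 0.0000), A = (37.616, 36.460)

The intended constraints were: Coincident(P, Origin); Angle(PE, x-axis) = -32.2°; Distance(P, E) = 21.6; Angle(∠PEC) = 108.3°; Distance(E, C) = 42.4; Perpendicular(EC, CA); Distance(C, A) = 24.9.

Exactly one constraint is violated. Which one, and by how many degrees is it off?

Perpendicular(EC, CA) — off by 7.00°.

P = (0.00, 0.00) ✓; PE at -32.20° ✓; |PE| = 21.60 ✓; ∠PEC = 108.3° ✓; |EC| = 42.40 ✓; ∠(EC, CA) = 83.00° ✗; |CA| = 24.90 ✓.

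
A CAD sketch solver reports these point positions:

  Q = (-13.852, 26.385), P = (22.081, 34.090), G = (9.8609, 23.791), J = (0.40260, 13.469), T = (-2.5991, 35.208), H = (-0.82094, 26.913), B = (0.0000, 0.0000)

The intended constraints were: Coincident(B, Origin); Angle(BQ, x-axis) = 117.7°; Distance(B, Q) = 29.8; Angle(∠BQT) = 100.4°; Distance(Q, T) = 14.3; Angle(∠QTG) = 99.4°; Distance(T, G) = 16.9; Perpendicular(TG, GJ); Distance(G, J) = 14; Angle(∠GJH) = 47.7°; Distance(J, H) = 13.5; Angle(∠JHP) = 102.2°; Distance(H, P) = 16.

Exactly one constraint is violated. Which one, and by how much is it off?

Distance(H, P) = 16 — off by 8.00.

B = (0.00, 0.00) ✓; BQ at 117.7° ✓; |BQ| = 29.80 ✓; ∠BQT = 100.4° ✓; |QT| = 14.30 ✓; ∠QTG = 99.40° ✓; |TG| = 16.90 ✓; ∠(TG, GJ) = 90.00° ✓; |GJ| = 14.00 ✓; ∠GJH = 47.70° ✓; |JH| = 13.50 ✓; ∠JHP = 102.2° ✓; |HP| = 24.00 ✗.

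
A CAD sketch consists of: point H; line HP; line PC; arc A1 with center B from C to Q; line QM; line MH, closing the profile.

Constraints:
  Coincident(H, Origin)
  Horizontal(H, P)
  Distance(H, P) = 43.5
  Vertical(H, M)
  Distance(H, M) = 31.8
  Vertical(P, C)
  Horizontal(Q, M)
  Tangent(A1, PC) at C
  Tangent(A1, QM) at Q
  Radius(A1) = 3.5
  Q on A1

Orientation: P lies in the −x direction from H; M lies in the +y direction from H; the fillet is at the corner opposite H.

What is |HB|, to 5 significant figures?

48.999

H is at the origin; HP is horizontal with |HP| = 43.5 and P on the −x side, so P = (-43.500, 0.0000). H and M share the same x with |HM| = 31.8 and M on the +y side, so M = (0.0000, 31.800). The virtual corner opposite H is at (-43.500, 31.800). The tangent condition forces BC to be normal to PC and tangency of A1 to QM means the radius BQ is perpendicular to QM, with radius 3.5, so the center B sits 3.5 in from both sides at B = (-40.000, 28.300). Then |HB| = |B − H| = 48.999.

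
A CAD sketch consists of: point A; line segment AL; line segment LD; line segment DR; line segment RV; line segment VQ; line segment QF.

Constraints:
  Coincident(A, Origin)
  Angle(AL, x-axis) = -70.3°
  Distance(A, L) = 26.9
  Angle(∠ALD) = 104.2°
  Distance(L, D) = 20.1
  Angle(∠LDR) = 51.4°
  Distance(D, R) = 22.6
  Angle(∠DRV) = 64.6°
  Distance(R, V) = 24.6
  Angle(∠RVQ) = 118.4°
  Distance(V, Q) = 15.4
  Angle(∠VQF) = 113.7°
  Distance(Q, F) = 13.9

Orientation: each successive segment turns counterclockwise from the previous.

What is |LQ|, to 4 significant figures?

17.48

A is at the origin; AL runs at -70.3° with length 26.9, so L = (9.068, -25.33). ∠ALD = 104.2° gives LD at 5.500° from the x-axis; with |LD| = 20.1, D = (29.08, -23.40). ∠LDR = 51.4° gives DR at 134.1° from the x-axis; with |DR| = 22.6, R = (13.35, -7.169). ∠DRV = 64.6° gives RV at -110.5° from the x-axis; with |RV| = 24.6, V = (4.733, -30.21). ∠RVQ = 118.4° gives VQ at -48.90° from the x-axis; with |VQ| = 15.4, Q = (14.86, -41.82). Then |LQ| = |Q − L| = 17.48.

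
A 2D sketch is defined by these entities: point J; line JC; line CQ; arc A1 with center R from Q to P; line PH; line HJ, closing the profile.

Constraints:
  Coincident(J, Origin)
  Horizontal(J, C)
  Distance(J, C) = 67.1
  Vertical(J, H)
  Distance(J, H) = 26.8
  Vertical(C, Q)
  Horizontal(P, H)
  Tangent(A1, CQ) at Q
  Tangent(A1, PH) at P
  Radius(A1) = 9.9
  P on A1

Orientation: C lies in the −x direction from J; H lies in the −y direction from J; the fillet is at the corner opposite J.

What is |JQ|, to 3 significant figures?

69.2

J is at the origin; J and C share the same y with |JC| = 67.1 and C on the −x side, so C = (-67.1, 0.00). J and H share the same x with |JH| = 26.8 and H on the −y side, so H = (0.00, -26.8). The virtual corner opposite J is at (-67.1, -26.8). Since A1 is tangent to CQ there, RQ ⟂ CQ and tangency of A1 to PH means the radius RP is perpendicular to PH, with radius 9.9, so the center R sits 9.9 in from both sides at R = (-57.2, -16.9). That places the tangent points at Q = (-67.1, -16.9) on CQ and P = (-57.2, -26.8) on PH. Then |JQ| = |Q − J| = 69.2.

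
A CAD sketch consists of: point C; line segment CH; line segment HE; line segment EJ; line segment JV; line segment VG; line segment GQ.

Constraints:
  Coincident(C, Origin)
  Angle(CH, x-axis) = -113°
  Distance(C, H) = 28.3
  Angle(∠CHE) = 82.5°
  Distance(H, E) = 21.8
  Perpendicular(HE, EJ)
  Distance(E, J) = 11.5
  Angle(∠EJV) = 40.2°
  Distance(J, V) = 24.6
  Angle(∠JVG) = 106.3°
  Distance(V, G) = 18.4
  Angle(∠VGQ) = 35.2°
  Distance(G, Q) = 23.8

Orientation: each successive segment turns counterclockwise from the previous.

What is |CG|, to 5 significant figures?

52.181

C is at the origin; CH runs at -113.0° with length 28.3, so H = (-11.058, -26.050). ∠CHE = 82.5° gives HE at -15.500° from the x-axis; with |HE| = 21.8, E = (9.9495, -31.876). The perpendicularity gives EJ at right angles to HE, so EJ runs at 74.500°; with |EJ| = 11.5, J = (13.023, -20.794). ∠EJV = 40.2° gives JV at -145.70° from the x-axis; with |JV| = 24.6, V = (-7.2993, -34.657). ∠JVG = 106.3° gives VG at -72.000° from the x-axis; with |VG| = 18.4, G = (-1.6134, -52.157). Then |CG| = |G − C| = 52.181.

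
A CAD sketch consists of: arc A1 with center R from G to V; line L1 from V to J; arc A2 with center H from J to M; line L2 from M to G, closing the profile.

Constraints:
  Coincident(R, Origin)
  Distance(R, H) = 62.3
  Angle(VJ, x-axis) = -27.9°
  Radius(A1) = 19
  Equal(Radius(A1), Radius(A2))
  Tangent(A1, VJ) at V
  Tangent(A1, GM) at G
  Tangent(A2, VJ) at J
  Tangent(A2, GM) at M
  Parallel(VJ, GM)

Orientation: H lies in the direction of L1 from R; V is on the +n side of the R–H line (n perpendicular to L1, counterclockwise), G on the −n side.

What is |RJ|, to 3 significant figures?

65.1

The slot axis is L1's direction at -27.9°, so u = (cos -27.9°, sin -27.9°) = (0.884, -0.468) and n = (−sin -27.9°, cos -27.9°) = (0.468, 0.884). R is at the origin and H lies 62.3 along u from R, so H = 62.3·u = (55.1, -29.2). Tangency of A1 to both parallel lines with radius 19.0 puts V and G at R ± 19.0·n: V = (8.89, 16.8), G = (-8.89, -16.8). Equal radii place J and M the same way about H: J = H + 19.0·n = (63.9, -12.4), M = H − 19.0·n = (46.2, -45.9). Then |RJ| = |J − R| = 65.1.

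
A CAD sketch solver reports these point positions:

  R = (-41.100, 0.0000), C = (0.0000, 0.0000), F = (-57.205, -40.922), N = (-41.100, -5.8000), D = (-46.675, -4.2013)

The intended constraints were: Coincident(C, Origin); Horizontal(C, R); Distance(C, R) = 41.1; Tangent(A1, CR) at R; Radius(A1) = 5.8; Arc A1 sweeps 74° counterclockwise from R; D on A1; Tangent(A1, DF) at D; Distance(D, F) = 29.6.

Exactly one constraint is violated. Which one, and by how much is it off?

Distance(D, F) = 29.6 — off by 8.60.

C = (0.00, 0.00) ✓; C.y = 0.00, R.y = 0.00 ✓; |CR| = 41.10 ✓; ∠(NR, RC) = 90.00° ✓; |NR| = 5.800 ✓; bearing(N→D) − bearing(N→R) = 74.00° ✓; |ND| = 5.800 ✓; ∠(ND, DF) = 90.00° ✓; |DF| = 38.20 ✗.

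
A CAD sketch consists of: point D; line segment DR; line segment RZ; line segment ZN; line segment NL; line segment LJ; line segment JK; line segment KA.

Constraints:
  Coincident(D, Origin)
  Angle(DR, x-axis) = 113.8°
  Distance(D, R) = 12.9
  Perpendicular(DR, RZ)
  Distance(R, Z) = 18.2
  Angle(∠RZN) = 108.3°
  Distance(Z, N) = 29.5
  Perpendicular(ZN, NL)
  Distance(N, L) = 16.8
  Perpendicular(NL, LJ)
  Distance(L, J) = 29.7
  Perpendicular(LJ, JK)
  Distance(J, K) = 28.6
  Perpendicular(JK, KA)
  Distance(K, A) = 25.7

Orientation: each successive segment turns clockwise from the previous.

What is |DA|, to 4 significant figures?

38.18

The perpendicularity gives JK at right angles to LJ, so JK runs at 42.10°; with |JK| = 28.6, K = (20.07, 27.21). JK is perpendicular to KA, so KA runs at -47.90°; with |KA| = 25.7, A = (37.30, 8.138). Then |DA| = |A − D| = 38.18.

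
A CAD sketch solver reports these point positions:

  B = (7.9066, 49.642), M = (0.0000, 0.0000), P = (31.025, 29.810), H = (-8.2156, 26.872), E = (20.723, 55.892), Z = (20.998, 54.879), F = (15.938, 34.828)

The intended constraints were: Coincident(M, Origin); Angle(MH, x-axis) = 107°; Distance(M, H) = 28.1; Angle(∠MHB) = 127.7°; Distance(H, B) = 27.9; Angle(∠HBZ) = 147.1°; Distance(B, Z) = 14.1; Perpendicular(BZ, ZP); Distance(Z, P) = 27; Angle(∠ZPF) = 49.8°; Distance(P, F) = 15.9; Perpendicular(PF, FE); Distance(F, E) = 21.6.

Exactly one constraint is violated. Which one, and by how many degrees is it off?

Perpendicular(PF, FE) — off by 5.60°.

M = (0.00, 0.00) ✓; MH at 107.0° ✓; |MH| = 28.10 ✓; ∠MHB = 127.7° ✓; |HB| = 27.90 ✓; ∠HBZ = 147.1° ✓; |BZ| = 14.10 ✓; ∠(BZ, ZP) = 90.00° ✓; |ZP| = 27.00 ✓; ∠ZPF = 49.80° ✓; |PF| = 15.90 ✓; ∠(PF, FE) = 84.40° ✗; |FE| = 21.60 ✓.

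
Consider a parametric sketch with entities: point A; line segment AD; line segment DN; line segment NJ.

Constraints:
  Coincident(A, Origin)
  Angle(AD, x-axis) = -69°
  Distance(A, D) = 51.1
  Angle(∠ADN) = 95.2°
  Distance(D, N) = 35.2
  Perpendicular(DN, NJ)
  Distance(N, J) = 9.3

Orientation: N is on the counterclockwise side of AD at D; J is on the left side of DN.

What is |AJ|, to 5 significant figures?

57.587

∠ADN = 95.2°, so DN runs at -69.0° + (180° − 95.2°) = 15.800° from the x-axis; with |DN| = 35.2, N = D + 35.2·(cos 15.800°, sin 15.800°) = (52.183, -38.122). DN is perpendicular to NJ; with |NJ| = 9.3 on the left of DN, J = N + 9.3·(-0.27228, 0.96222) = (49.650, -29.173). Then |AJ| = |J − A| = 57.587.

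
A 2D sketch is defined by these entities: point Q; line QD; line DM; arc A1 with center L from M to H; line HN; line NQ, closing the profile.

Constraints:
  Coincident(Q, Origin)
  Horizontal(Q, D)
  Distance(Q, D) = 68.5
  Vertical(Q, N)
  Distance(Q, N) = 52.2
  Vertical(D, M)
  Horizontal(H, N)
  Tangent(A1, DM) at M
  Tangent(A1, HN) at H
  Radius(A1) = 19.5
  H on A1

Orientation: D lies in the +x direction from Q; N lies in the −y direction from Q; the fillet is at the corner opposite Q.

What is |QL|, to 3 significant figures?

58.9

Q is at the origin; Q and D share the same y with |QD| = 68.5 and D on the +x side, so D = (68.5, 0.00). Q and N share the same x with |QN| = 52.2 and N on the −y side, so N = (0.00, -52.2). The virtual corner opposite Q is at (68.5, -52.2). Since A1 is tangent to DM there, LM ⟂ DM and tangency of A1 to HN means the radius LH is perpendicular to HN, with radius 19.5, so the center L sits 19.5 in from both sides at L = (49.0, -32.7). Then |QL| = |L − Q| = 58.9.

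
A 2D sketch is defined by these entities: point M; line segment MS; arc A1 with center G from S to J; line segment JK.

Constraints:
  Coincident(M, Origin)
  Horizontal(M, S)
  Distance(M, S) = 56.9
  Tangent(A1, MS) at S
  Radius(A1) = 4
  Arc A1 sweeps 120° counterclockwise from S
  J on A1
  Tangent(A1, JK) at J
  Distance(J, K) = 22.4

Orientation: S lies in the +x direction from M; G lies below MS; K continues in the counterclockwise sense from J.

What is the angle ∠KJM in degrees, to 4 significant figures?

126.4°

On A1, S sits at bearing 90° from G; a 120° counterclockwise sweep puts J at bearing 210°, so J = G + 4.0·(cos 210°, sin 210°) = (53.44, -6.000). The tangent condition forces GJ to be normal to JK, so JK runs along (−sin 210°, cos 210°); with |JK| = 22.4, K = (64.64, -25.40). Then cos ∠KJM = JK·JM / (|JK||JM|), giving 126.4°.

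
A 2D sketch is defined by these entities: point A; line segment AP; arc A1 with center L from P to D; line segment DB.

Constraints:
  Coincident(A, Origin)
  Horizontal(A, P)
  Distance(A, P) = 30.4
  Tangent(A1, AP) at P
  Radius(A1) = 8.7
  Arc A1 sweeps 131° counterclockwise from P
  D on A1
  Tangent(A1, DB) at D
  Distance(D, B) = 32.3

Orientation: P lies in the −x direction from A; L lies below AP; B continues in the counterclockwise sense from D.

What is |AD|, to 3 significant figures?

39.7

A is at the origin; AP is horizontal with |AP| = 30.4 and P on the −x side, so P = (-30.4, 0.00). Since A1 is tangent to AP there, LP ⟂ AP, so L = P + (0, -8.7) = (-30.4, -8.70). On A1, P sits at bearing 90° from L; a 131° counterclockwise sweep puts D at bearing 221°, so D = L + 8.7·(cos 221°, sin 221°) = (-37.0, -14.4). Then |AD| = |D − A| = 39.7.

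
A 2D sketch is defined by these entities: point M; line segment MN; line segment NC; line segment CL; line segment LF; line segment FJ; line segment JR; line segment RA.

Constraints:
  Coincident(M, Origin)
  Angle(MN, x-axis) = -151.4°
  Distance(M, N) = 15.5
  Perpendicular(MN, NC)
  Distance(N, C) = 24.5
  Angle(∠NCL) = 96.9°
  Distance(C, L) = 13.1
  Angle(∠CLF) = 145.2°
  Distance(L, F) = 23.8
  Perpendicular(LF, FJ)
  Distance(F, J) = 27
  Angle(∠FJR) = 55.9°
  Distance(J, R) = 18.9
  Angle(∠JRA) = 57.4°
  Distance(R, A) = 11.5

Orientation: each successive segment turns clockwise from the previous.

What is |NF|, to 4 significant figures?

37.17

M is at the origin; MN runs at -151.4° with length 15.5, so N = (-13.61, -7.420). MN ⟂ NC, so NC runs at 118.6°; with |NC| = 24.5, C = (-25.34, 14.09). ∠NCL = 96.9° gives CL at 35.50° from the x-axis; with |CL| = 13.1, L = (-14.67, 21.70). ∠CLF = 145.2° gives LF at 0.7000° from the x-axis; with |LF| = 23.8, F = (9.126, 21.99). Then |NF| = |F − N| = 37.17.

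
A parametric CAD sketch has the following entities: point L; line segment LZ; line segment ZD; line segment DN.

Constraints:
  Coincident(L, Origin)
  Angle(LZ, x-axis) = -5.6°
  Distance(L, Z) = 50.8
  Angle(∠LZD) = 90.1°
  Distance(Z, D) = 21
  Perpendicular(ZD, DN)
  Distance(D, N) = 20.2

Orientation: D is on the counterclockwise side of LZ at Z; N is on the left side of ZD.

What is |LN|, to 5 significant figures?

37.163

∠LZD = 90.1°, so ZD runs at -5.6° + (180° − 90.1°) = 84.300° from the x-axis; with |ZD| = 21.0, D = Z + 21.0·(cos 84.300°, sin 84.300°) = (52.643, 15.939). ZD is perpendicular to DN; with |DN| = 20.2 on the left of ZD, N = D + 20.2·(-0.99506, 0.099320) = (32.543, 17.945). Then |LN| = |N − L| = 37.163.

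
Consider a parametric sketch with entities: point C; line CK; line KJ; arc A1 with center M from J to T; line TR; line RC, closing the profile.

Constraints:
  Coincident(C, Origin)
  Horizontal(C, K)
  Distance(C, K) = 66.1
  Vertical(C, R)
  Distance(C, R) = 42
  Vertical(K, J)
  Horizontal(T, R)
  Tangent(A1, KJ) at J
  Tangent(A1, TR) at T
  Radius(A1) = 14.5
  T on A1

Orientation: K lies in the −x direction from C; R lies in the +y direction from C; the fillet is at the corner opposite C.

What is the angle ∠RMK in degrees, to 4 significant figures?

133.5°

CR is vertical with |CR| = 42.0 and R on the +y side, so R = (0.000, 42.00). The virtual corner opposite C is at (-66.10, 42.00). The tangent condition forces MJ to be normal to KJ and A1 meets TR tangentially, so MT is at right angles to TR, with radius 14.5, so the center M sits 14.5 in from both sides at M = (-51.60, 27.50). Then cos ∠RMK = MR·MK / (|MR||MK|), giving 133.5°.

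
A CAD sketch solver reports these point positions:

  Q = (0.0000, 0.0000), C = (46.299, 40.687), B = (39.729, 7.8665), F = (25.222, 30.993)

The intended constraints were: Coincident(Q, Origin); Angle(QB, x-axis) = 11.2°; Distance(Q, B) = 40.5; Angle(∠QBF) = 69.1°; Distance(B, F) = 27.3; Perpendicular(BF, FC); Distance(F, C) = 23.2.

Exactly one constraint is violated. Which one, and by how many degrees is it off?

Perpendicular(BF, FC) — off by 7.40°.

Q = (0.00, 0.00) ✓; QB at 11.20° ✓; |QB| = 40.50 ✓; ∠QBF = 69.10° ✓; |BF| = 27.30 ✓; ∠(BF, FC) = 97.40° ✗; |FC| = 23.20 ✓.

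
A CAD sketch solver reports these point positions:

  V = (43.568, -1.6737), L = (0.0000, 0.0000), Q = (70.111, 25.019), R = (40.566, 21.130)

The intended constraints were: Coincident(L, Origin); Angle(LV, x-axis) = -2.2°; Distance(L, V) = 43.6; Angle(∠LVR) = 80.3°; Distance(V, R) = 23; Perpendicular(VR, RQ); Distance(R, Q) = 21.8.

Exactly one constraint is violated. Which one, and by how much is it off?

Distance(R, Q) = 21.8 — off by 8.00.

L = (0.00, 0.00) ✓; LV at -2.200° ✓; |LV| = 43.60 ✓; ∠LVR = 80.30° ✓; |VR| = 23.00 ✓; ∠(VR, RQ) = 90.00° ✓; |RQ| = 29.80 ✗.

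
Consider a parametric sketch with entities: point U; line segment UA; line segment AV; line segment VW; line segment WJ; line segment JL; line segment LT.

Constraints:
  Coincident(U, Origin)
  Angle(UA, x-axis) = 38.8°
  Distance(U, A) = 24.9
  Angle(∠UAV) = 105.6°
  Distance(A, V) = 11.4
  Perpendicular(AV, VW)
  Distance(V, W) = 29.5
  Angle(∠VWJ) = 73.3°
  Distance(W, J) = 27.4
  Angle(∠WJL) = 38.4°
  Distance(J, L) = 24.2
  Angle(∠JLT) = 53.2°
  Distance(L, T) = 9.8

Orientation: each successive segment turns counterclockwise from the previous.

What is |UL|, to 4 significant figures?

18.26

U is at the origin; UA runs at 38.8° with length 24.9, so A = (19.41, 15.60). ∠UAV = 105.6° gives AV at 113.2° from the x-axis; with |AV| = 11.4, V = (14.91, 26.08). AV ⟂ VW, so VW runs at -156.8°; with |VW| = 29.5, W = (-12.20, 14.46). ∠VWJ = 73.3° gives WJ at -50.10° from the x-axis; with |WJ| = 27.4, J = (5.376, -6.561). ∠WJL = 38.4° gives JL at 91.50° from the x-axis; with |JL| = 24.2, L = (4.742, 17.63). Then |UL| = |L − U| = 18.26.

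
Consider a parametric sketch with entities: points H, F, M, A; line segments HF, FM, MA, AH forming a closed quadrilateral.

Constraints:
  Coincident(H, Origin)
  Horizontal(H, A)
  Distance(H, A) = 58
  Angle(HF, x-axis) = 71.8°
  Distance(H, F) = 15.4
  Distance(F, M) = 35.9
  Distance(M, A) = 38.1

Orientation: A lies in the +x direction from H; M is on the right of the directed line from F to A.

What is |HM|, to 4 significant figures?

28.42

Checks: |FM| = 35.90 ✓; |MA| = 38.10 ✓.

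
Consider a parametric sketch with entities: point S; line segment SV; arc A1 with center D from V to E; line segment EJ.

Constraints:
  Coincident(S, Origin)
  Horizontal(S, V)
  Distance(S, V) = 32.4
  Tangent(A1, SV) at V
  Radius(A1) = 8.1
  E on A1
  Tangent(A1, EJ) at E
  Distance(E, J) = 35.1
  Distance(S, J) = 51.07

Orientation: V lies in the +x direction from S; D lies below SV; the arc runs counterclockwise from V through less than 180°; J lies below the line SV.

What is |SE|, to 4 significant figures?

25.80

S is at the origin; S and V share the same y with |SV| = 32.4 and V on the +x side, so V = (32.40, 0.000). Tangency of A1 to SV means the radius DV is perpendicular to SV, so D = V + (0, -8.1) = (32.40, -8.100). Since DE ⟂ EJ (tangency), |DJ| = √(8.1² + 35.1²) = 36.02 regardless of where E sits on A1. So J lies on both circle(S, 51.07) and circle(D, 36.02); the below-SV intersection is J = (26.53, -43.64). E is the foot of the tangent from J: E = (24.32, -8.610).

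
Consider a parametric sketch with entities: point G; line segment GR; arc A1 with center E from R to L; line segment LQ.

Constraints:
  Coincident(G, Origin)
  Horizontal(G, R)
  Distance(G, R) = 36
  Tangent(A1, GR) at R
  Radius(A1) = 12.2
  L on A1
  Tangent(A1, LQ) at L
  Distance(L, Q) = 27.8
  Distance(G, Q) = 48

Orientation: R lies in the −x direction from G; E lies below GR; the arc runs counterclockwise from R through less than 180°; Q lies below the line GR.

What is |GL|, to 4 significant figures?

49.32

G is at the origin; G and R share the same y with |GR| = 36.0 and R on the −x side, so R = (-36.00, 0.000). Since A1 is tangent to GR there, ER ⟂ GR, so E = R + (0, -12.2) = (-36.00, -12.20). Since EL ⟂ LQ (tangency), |EQ| = √(12.2² + 27.8²) = 30.36 regardless of where L sits on A1. So Q lies on both circle(G, 48.0) and circle(E, 30.36); the below-GR intersection is Q = (-25.48, -40.68). L is the foot of the tangent from Q: L = (-44.78, -20.67).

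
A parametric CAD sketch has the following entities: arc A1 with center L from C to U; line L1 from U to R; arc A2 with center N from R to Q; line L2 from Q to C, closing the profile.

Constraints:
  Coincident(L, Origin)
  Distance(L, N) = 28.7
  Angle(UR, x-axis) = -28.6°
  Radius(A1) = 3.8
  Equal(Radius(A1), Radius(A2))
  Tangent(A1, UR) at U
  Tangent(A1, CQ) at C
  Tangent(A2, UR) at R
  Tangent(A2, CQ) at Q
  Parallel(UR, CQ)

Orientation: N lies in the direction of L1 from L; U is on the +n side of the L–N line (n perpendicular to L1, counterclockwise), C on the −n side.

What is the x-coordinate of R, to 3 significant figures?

27.0

The slot axis is L1's direction at -28.6°, so u = (cos -28.6°, sin -28.6°) = (0.878, -0.479) and n = (−sin -28.6°, cos -28.6°) = (0.479, 0.878). L is at the origin and N lies 28.7 along u from L, so N = 28.7·u = (25.2, -13.7). Tangency of A1 to both parallel lines with radius 3.8 puts U and C at L ± 3.8·n: U = (1.82, 3.34), C = (-1.82, -3.34). Equal radii place R and Q the same way about N: R = N + 3.8·n = (27.0, -10.4), Q = N − 3.8·n = (23.4, -17.1). So R.x = 27.0.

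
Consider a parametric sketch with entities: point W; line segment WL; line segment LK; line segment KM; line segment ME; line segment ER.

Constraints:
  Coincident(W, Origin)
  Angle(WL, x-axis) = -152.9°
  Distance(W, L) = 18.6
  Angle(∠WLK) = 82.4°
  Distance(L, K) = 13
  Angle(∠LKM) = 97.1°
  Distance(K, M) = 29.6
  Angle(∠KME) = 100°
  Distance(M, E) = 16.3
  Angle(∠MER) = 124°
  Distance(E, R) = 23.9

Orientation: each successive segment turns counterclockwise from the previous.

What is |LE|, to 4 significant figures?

34.18

∠LKM = 97.1° gives KM at 27.60° from the x-axis; with |KM| = 29.6, M = (17.07, -5.447). ∠KME = 100.0° gives ME at 107.6° from the x-axis; with |ME| = 16.3, E = (12.15, 10.09). Then |LE| = |E − L| = 34.18.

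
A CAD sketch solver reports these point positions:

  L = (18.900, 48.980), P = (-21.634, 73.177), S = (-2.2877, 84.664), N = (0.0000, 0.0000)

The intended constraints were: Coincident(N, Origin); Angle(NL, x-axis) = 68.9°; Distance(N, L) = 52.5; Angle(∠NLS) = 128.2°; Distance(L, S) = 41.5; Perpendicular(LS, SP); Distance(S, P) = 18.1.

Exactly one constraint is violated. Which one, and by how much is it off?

Distance(S, P) = 18.1 — off by 4.40.

N = (0.00, 0.00) ✓; NL at 68.90° ✓; |NL| = 52.50 ✓; ∠NLS = 128.2° ✓; |LS| = 41.50 ✓; ∠(LS, SP) = 90.00° ✓; |SP| = 22.50 ✗.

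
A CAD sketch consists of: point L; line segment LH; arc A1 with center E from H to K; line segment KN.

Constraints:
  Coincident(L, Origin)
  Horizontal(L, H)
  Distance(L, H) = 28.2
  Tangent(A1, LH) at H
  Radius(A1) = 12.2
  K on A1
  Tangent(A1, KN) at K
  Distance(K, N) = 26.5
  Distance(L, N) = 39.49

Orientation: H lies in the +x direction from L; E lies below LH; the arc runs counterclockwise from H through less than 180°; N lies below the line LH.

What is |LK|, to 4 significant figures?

19.41

L is at the origin; L and H share the same y with |LH| = 28.2 and H on the +x side, so H = (28.20, 0.000). The tangent condition forces EH to be normal to LH, so E = H + (0, -12.2) = (28.20, -12.20). Since EK ⟂ KN (tangency), |EN| = √(12.2² + 26.5²) = 29.17 regardless of where K sits on A1. So N lies on both circle(L, 39.49) and circle(E, 29.17); the below-LH intersection is N = (13.20, -37.22). K is the foot of the tangent from N: K = (16.07, -10.88).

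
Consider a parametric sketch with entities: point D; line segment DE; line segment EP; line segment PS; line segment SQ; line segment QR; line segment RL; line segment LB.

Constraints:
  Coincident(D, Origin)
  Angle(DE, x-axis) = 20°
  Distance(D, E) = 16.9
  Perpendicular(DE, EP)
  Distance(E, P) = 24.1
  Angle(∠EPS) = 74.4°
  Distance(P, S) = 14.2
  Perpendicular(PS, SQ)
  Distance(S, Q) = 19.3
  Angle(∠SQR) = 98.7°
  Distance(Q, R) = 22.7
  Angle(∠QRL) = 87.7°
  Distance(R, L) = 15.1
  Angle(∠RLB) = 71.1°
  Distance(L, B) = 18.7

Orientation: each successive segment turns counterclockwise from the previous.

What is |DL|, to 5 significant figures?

34.463

D is at the origin; DE runs at 20.0° with length 16.9, so E = (15.881, 5.7801). The perpendicularity gives EP at right angles to DE, so EP runs at 110.00°; with |EP| = 24.1, P = (7.6381, 28.427). ∠EPS = 74.4° gives PS at -144.40° from the x-axis; with |PS| = 14.2, S = (-3.9079, 20.161). PS is perpendicular to SQ, so SQ runs at -54.400°; with |SQ| = 19.3, Q = (7.3271, 4.4677). ∠SQR = 98.7° gives QR at 26.900° from the x-axis; with |QR| = 22.7, R = (27.571, 14.738). ∠QRL = 87.7° gives RL at 119.20° from the x-axis; with |RL| = 15.1, L = (20.204, 27.919). Then |DL| = |L − D| = 34.463.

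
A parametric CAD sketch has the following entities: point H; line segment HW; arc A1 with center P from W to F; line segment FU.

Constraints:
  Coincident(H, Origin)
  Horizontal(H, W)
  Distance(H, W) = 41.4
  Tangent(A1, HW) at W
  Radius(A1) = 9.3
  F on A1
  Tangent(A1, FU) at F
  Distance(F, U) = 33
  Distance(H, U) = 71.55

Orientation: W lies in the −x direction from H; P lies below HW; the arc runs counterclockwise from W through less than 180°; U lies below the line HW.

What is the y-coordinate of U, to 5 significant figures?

-37.457

H is at the origin; HW is horizontal with |HW| = 41.4 and W on the −x side, so W = (-41.400, 0.0000). The tangent condition forces PW to be normal to HW, so P = W + (0, -9.3) = (-41.400, -9.3000). Since PF ⟂ FU (tangency), |PU| = √(9.3² + 33.0²) = 34.285 regardless of where F sits on A1. So U lies on both circle(H, 71.55) and circle(P, 34.285); the below-HW intersection is U = (-60.962, -37.457). F is the foot of the tangent from U: F = (-50.191, -6.2644).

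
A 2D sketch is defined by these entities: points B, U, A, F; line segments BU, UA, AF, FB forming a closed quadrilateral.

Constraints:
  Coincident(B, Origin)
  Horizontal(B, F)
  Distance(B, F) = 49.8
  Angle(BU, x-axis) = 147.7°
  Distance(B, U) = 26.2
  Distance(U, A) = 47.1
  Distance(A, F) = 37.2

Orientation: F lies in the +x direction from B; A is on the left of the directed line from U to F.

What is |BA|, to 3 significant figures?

35.1

B is at the origin; BF is horizontal with |BF| = 49.8 and F in +x, so F = (49.8, 0). BU runs at 147.7° with |BU| = 26.2, so U = (-22.1, 14.0). A is determined by |UA| = 47.1 and |AF| = 37.2 together: it lies at the intersection of circle(U, 47.1) and circle(F, 37.2). With |UF| = 73.3, the foot of the radical line on UF is 42.3 from U and the perpendicular offset is √(47.1² − 42.3²) = 20.6. Taking the left-of-UF solution: A = (23.4, 26.2).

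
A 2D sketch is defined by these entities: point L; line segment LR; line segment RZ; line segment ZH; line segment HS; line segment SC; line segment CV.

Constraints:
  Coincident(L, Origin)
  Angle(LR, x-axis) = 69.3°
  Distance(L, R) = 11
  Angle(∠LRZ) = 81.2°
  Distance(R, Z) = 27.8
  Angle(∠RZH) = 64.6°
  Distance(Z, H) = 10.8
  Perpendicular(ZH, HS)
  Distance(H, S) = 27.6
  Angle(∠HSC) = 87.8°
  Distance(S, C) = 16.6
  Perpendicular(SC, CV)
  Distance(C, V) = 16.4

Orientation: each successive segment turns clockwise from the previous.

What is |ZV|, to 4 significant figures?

11.77

L is at the origin; LR runs at 69.3° with length 11.0, so R = (3.888, 10.29). ∠LRZ = 81.2° gives RZ at -29.50° from the x-axis; with |RZ| = 27.8, Z = (28.08, -3.399). ∠RZH = 64.6° gives ZH at -144.9° from the x-axis; with |ZH| = 10.8, H = (19.25, -9.610). The perpendicularity gives HS at right angles to ZH, so HS runs at 125.1°; with |HS| = 27.6, S = (3.378, 12.97). ∠HSC = 87.8° gives SC at 32.90° from the x-axis; with |SC| = 16.6, C = (17.32, 21.99). SC ⟂ CV, so CV runs at -57.10°; with |CV| = 16.4, V = (26.22, 8.218). Then |ZV| = |V − Z| = 11.77.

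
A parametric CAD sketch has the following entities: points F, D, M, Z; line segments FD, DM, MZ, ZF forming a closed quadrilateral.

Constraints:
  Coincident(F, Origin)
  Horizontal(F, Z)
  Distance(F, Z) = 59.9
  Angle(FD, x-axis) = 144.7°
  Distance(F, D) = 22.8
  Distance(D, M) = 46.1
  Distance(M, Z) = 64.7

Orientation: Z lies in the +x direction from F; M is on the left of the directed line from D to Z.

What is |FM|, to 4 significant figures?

47.80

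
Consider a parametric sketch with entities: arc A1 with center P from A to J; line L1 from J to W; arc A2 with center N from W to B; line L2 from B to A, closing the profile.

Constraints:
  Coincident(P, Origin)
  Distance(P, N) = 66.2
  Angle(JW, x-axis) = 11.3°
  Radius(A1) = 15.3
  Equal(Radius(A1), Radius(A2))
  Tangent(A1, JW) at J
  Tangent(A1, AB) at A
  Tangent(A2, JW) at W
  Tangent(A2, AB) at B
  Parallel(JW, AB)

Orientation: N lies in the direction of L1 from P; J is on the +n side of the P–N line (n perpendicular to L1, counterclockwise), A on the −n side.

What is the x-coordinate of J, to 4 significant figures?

-2.998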